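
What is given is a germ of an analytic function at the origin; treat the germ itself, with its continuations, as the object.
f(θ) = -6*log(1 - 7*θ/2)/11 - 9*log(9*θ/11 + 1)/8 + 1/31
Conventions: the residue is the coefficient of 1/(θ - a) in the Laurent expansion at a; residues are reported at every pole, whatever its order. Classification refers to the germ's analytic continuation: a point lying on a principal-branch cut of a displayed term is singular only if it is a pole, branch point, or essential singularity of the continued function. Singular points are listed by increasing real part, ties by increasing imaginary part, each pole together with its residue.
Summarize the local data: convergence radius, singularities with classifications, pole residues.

Radius of convergence at 0: 2/7.
At -11/9: a logarithmic branch point.
At 2/7: a logarithmic branch point.

Branch term (-9/8)*log(1 - θ/(-11/9)): its argument vanishes at θ = -11/9, a logarithmic branch point, modulus 11/9.
Branch term (-6/11)*log(1 - θ/(2/7)): its argument vanishes at θ = 2/7, a logarithmic branch point, modulus 2/7.
The radius of convergence is the smallest modulus among the singular points: 2/7.
List the singular points by increasing real part (a conjugate pair: the negative imaginary part first).


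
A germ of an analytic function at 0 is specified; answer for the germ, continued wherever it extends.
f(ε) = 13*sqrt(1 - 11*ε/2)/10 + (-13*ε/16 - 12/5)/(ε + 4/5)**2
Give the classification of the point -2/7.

Denominator factors: ε + 4/5 = 18/35 at ε = -2/7 — none vanishes.
Branch term sqrt(1 - ε/(2/11)): argument at -2/7 is 18/7, nonzero, so -2/7 is not its branch point (a point on a principal cut is still regular for the continued germ).
So the germ continues analytically to -2/7.

The point is a regular point.


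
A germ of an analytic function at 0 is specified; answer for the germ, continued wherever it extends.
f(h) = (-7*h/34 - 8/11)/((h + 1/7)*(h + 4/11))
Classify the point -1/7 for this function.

The point is a pole of order 1.

The denominator factor h + 1/7 vanishes at -1/7 and appears to the power 1; the numerator there equals -261/374, nonzero, and no other factor vanishes.
Hence a pole whose order is the multiplicity, 1.


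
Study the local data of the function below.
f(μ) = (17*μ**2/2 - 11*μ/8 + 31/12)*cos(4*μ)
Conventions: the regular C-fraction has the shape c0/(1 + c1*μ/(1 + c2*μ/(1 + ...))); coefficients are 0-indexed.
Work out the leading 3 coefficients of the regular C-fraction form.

The regular C-fraction coefficients are [31/12, 33/62, -19193/2046].

Taylor coefficients (expand at 0): a_0 = 31/12, a_1 = -11/8, a_2 = -73/6.
c0 = a_0 = 31/12. Peel one level at a time: if S = 1 + c*μ/S' with S'(0) = 1, then c is the μ-coefficient of S and S' = c*μ/(S - 1).
S_1 = c0/f = 1 + (33/62)*μ + (19193/3844)*μ^2 + ...; c1 = 33/62.
S_2 = c1*μ/(S_1 - 1) = 1 + (-19193/2046)*μ + ...; c2 = -19193/2046.


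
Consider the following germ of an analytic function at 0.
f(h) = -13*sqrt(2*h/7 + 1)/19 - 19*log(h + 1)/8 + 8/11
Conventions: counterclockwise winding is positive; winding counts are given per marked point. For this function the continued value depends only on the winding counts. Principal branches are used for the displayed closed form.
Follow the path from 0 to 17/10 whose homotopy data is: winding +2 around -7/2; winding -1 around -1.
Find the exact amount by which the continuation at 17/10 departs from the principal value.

The rational part is single-valued and drops out of the difference; each branch term changes only by its own monodromy.
(-13/19)*sqrt(1 - h/(-7/2)): winding +2 is even, the square root returns to the same sheet, contribution 0.
(-19/8)*log(1 - h/(-1)): each positive loop around -1 adds 2*pi*i to the log, so winding -1 contributes (-19/8)*(-1)*2*pi*i = (19/4)*pi*i.
Summing the contributions at h = 17/10 gives (19/4)*pi*i.

Continued minus principal equals (19/4)*pi*i.


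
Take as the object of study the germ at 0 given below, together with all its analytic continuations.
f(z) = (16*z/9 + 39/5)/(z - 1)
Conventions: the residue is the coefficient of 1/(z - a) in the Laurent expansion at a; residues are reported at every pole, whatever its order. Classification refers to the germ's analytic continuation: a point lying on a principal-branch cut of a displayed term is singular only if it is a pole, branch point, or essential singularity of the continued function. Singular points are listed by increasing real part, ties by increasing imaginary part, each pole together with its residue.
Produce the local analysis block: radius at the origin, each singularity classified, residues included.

Radius of convergence at 0: 1.
At 1: a pole of order 1; residue 431/45.

Denominator factor (z - 1): pole of order 1 at 1, modulus 1.
The radius of convergence is the smallest modulus among the singular points: 1.
At the order-1 pole 1 set g(z) = (z - (1))*f(z) = 16*z/9 + 39/5.
Simple pole: residue = g(a) at a = 1, which is 431/45.


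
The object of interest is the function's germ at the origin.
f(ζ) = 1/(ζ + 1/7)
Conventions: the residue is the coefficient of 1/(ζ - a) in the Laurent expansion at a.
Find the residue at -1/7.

At the order-1 pole -1/7 set g(ζ) = (ζ - (-1/7))*f(ζ) = 1.
Simple pole: residue = g(a) at a = -1/7, which is 1.

The residue is 1.


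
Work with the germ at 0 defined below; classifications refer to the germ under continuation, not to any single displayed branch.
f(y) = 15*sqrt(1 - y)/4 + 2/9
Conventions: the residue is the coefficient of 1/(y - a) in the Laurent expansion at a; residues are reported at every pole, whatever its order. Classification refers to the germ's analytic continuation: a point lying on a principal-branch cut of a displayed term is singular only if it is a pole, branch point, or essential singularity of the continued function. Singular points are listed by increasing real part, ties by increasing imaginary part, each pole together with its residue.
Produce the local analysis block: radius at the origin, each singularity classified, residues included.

Branch term (15/4)*sqrt(1 - y/(1)): its argument vanishes at y = 1, a square-root branch point, modulus 1.
The radius of convergence is the smallest modulus among the singular points: 1.

Radius of convergence at 0: 1.
At 1: an algebraic (square-root) branch point.


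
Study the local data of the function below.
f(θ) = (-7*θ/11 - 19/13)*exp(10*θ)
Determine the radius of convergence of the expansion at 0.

The factor exp(10*θ) is entire and contributes no finite singular point.
The polynomial part has no poles.
No finite singular points: the Taylor series at 0 converges everywhere.

The radius of convergence is infinite.


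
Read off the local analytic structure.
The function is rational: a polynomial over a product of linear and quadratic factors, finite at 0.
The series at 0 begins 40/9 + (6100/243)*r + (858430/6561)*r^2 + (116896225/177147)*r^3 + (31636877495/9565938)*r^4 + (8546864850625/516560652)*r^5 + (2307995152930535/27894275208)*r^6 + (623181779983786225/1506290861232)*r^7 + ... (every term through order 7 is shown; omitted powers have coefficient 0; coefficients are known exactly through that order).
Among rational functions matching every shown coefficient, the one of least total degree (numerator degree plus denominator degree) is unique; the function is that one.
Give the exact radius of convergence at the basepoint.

The radius of convergence is 1/5.

No rational of total degree below 3 reproduces all 8 coefficients; solving the [0/3] Pade equations on them gives f(r) = 8/(7*(r - 1/5)*(r**2 + 5*r/6 - 9/7)), whose expansion matches every shown term.
Denominator factor (r - 1/5): pole of order 1 at 1/5, modulus 1/5.
Denominator factor (r**2 + 5*r/6 - 9/7): discriminant 1471/252, real irrational roots -5/12 + (1/84)*sqrt(10297) and -5/12 - (1/84)*sqrt(10297); poles of order 1, moduli -5/12 + (1/84)*sqrt(10297) and 5/12 + (1/84)*sqrt(10297).
The radius of convergence is the smallest modulus among the singular points: 1/5.


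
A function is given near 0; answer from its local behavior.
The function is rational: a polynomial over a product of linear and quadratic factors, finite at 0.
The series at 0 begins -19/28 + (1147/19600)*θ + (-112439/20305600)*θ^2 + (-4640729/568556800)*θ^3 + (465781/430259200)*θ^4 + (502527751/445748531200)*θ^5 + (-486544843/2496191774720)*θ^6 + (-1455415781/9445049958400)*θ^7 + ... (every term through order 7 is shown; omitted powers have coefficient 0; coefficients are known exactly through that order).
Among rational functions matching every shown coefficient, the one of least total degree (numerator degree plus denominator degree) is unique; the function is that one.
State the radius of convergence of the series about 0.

The radius of convergence is sqrt(7).

No rational of total degree below 4 reproduces all 8 coefficients; solving the [2/2] Pade equations on them gives f(θ) = (-26*θ**2/37 + 6*θ/25 - 19/4)/(θ**2 + θ/4 + 7), whose expansion matches every shown term.
Denominator factor (θ**2 + θ/4 + 7): discriminant -447/16, complex-conjugate roots (-1/8) + ((1/8)*sqrt(447))*i and (-1/8) - ((1/8)*sqrt(447))*i; poles of order 1, moduli sqrt(7) and sqrt(7).
The radius of convergence is the smallest modulus among the singular points: sqrt(7).


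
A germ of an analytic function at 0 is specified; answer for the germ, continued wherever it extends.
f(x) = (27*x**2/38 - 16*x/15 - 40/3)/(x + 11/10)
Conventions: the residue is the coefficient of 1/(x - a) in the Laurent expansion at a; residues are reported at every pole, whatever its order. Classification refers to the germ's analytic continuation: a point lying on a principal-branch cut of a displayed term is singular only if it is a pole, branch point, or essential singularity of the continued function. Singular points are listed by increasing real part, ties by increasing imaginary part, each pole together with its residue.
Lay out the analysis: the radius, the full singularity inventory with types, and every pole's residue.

Denominator factor (x + 11/10): pole of order 1 at -11/10, modulus 11/10.
The radius of convergence is the smallest modulus among the singular points: 11/10.
At the order-1 pole -11/10 set g(x) = (x - (-11/10))*f(x) = 27*x**2/38 - 16*x/15 - 40/3.
Simple pole: residue = g(a) at a = -11/10, which is -42941/3800.

Radius of convergence at 0: 11/10.
At -11/10: a pole of order 1; residue -42941/3800.


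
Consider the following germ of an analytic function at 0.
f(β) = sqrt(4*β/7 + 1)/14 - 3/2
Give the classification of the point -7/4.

The point is an algebraic (square-root) branch point.

The term (1/14)*sqrt(1 - β/(-7/4)) has argument 1 - -7/4/(-7/4) = 0 at -7/4: a square-root (algebraic, two-sheeted) branch point; the remaining terms are analytic or single-valued there.


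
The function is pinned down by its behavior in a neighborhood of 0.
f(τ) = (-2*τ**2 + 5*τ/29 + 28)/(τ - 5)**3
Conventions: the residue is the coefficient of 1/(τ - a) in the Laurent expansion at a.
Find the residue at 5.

The residue is -2.

At the order-3 pole 5 set g(τ) = (τ - (5))^3*f(τ) = -2*τ**2 + 5*τ/29 + 28.
Order-3 pole: residue = g''(a)/2; g''(5) = -4, so the residue is -2.


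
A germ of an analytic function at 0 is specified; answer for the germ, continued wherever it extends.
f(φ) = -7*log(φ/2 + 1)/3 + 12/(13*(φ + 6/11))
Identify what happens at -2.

The point is a logarithmic branch point.

The term (-7/3)*log(1 - φ/(-2)) has argument 1 - -2/(-2) = 0 at -2: a logarithmic (infinitely-sheeted) branch point; the remaining terms are analytic or single-valued there.


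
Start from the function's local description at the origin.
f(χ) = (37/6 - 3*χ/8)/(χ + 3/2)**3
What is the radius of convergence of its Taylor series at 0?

Denominator factor (χ + 3/2)^3: pole of order 3 at -3/2, modulus 3/2.
The radius of convergence is the smallest modulus among the singular points: 3/2.

The radius of convergence is 3/2.


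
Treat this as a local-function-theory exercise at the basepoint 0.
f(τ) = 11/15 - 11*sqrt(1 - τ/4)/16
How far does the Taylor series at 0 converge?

Branch term (-11/16)*sqrt(1 - τ/(4)): its argument vanishes at τ = 4, a square-root branch point, modulus 4.
The radius of convergence is the smallest modulus among the singular points: 4.

The radius of convergence is 4.


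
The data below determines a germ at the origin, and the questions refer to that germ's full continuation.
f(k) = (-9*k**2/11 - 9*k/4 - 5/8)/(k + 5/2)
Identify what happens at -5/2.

The denominator factor k + 5/2 vanishes at -5/2 and appears to the power 1; the numerator there equals -5/44, nonzero, and no other factor vanishes.
Hence a pole whose order is the multiplicity, 1.

The point is a pole of order 1.


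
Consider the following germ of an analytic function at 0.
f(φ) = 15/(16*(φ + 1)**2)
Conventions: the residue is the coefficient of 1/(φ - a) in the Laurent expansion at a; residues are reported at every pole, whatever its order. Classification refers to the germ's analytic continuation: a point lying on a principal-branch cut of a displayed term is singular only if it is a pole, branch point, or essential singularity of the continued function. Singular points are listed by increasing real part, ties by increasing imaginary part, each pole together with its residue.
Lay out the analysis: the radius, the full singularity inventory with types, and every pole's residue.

Denominator factor (φ + 1)^2: pole of order 2 at -1, modulus 1.
The radius of convergence is the smallest modulus among the singular points: 1.
At the order-2 pole -1 set g(φ) = (φ - (-1))^2*f(φ) = 15/16.
Order-2 pole: residue = g'(a); g'(-1) = 0, so the residue is 0.

Radius of convergence at 0: 1.
At -1: a pole of order 2; residue 0.


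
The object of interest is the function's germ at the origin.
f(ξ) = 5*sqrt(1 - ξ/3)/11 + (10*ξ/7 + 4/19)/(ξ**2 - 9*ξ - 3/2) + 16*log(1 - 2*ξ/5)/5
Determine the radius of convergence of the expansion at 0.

Denominator factor (ξ**2 - 9*ξ - 3/2): discriminant 87, real irrational roots 9/2 + (1/2)*sqrt(87) and 9/2 - (1/2)*sqrt(87); poles of order 1, moduli 9/2 + (1/2)*sqrt(87) and -9/2 + (1/2)*sqrt(87).
Branch term (5/11)*sqrt(1 - ξ/(3)): its argument vanishes at ξ = 3, a square-root branch point, modulus 3.
Branch term (16/5)*log(1 - ξ/(5/2)): its argument vanishes at ξ = 5/2, a logarithmic branch point, modulus 5/2.
The radius of convergence is the smallest modulus among the singular points: -9/2 + (1/2)*sqrt(87).

The radius of convergence is -9/2 + (1/2)*sqrt(87).


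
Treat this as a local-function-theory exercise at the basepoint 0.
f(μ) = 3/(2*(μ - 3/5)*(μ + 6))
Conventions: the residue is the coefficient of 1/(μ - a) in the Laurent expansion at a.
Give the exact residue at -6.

At the order-1 pole -6 set g(μ) = (μ - (-6))*f(μ) = 3/(2*(μ - 3/5)).
Simple pole: residue = g(a) at a = -6, which is -5/22.

The residue is -5/22.


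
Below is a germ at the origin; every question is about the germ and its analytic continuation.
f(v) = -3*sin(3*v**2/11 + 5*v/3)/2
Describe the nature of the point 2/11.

There is no denominator, hence no pole anywhere.
The factor -sin(3*v**2/11 + 5*v/3) is entire.
So the germ continues analytically to 2/11.

The point is a regular point.


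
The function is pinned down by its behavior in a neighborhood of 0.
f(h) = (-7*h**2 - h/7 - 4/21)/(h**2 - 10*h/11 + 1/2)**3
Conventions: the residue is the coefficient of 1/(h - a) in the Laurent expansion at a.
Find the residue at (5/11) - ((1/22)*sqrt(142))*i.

The residue is -((16141037/20043016)*sqrt(142))*i.

The factor h**2 - 10*h/11 + 1/2 splits as (h - a)(h - a') with a = (5/11) - ((1/22)*sqrt(142))*i, a' = (5/11) + ((1/22)*sqrt(142))*i. At the order-3 pole a set g(h) = (h - a)^3*f(h) = [-7*h**2 - h/7 - 4/21] / (h - a')^3.
Order-3 pole: residue = g''(a)/2; g''((5/11) - ((1/22)*sqrt(142))*i) = -((16141037/10021508)*sqrt(142))*i, so the residue is -((16141037/20043016)*sqrt(142))*i.


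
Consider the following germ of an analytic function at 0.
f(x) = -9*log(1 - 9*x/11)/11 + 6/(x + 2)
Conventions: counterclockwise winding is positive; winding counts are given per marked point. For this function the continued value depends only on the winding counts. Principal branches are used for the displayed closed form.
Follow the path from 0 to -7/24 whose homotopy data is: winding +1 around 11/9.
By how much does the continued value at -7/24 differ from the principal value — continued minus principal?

The rational part is single-valued and drops out of the difference; each branch term changes only by its own monodromy.
(-9/11)*log(1 - x/(11/9)): each positive loop around 11/9 adds 2*pi*i to the log, so winding +1 contributes (-9/11)*(1)*2*pi*i = -(18/11)*pi*i.
Summing the contributions at x = -7/24 gives -(18/11)*pi*i.

Continued minus principal equals -(18/11)*pi*i.


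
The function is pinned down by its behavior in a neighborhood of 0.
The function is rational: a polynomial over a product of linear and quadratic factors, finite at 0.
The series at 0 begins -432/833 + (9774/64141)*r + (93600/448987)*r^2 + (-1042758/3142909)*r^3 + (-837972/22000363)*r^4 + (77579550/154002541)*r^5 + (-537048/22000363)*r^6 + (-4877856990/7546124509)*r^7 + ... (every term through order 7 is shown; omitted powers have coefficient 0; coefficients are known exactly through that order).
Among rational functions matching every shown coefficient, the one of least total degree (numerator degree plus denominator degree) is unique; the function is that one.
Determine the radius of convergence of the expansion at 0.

No rational of total degree below 6 reproduces all 8 coefficients; solving the [2/4] Pade equations on them gives f(r) = (-r**2 + 9*r/22 - 12/17)/(r**2 - r/6 + 7/6)**2, whose expansion matches every shown term.
Denominator factor (r**2 - r/6 + 7/6)^2: discriminant -167/36, complex-conjugate roots (1/12) + ((1/12)*sqrt(167))*i and (1/12) - ((1/12)*sqrt(167))*i; poles of order 2, moduli (1/6)*sqrt(42) and (1/6)*sqrt(42).
The radius of convergence is the smallest modulus among the singular points: (1/6)*sqrt(42).

The radius of convergence is (1/6)*sqrt(42).


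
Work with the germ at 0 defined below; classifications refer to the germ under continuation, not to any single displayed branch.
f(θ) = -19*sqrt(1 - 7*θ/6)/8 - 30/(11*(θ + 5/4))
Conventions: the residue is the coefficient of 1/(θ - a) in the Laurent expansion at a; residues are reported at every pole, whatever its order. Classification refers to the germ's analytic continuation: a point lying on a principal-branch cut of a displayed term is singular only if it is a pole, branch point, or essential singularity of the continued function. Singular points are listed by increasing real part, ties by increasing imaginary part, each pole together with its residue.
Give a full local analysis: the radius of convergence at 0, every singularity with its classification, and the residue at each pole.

Denominator factor (θ + 5/4): pole of order 1 at -5/4, modulus 5/4.
Branch term (-19/8)*sqrt(1 - θ/(6/7)): its argument vanishes at θ = 6/7, a square-root branch point, modulus 6/7.
The radius of convergence is the smallest modulus among the singular points: 6/7.
The branch term is analytic at -5/4 and contributes nothing to the residue; only the rational part matters.
At the order-1 pole -5/4 set g(θ) = (θ - (-5/4))*(rational part) = -30/11.
Simple pole: residue = g(a) at a = -5/4, which is -30/11.
List the singular points by increasing real part (a conjugate pair: the negative imaginary part first).

Radius of convergence at 0: 6/7.
At -5/4: a pole of order 1; residue -30/11.
At 6/7: an algebraic (square-root) branch point.


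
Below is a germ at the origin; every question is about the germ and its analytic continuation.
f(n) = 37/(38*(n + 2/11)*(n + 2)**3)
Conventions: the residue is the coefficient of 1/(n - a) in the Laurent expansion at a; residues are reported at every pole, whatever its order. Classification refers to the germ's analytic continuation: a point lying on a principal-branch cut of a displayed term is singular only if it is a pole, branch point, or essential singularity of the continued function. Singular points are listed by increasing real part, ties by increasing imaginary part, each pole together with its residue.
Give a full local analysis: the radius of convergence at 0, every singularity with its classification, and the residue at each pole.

Denominator factor (n + 2/11): pole of order 1 at -2/11, modulus 2/11.
Denominator factor (n + 2)^3: pole of order 3 at -2, modulus 2.
The radius of convergence is the smallest modulus among the singular points: 2/11.
At the order-3 pole -2 set g(n) = (n - (-2))^3*f(n) = 37/(38*(n + 2/11)).
Order-3 pole: residue = g''(a)/2; g''(-2) = -49247/152000, so the residue is -49247/304000.
At the order-1 pole -2/11 set g(n) = (n - (-2/11))*f(n) = 37/(38*(n + 2)**3).
Simple pole: residue = g(a) at a = -2/11, which is 49247/304000.
List the singular points by increasing real part (a conjugate pair: the negative imaginary part first).

Radius of convergence at 0: 2/11.
At -2: a pole of order 3; residue -49247/304000.
At -2/11: a pole of order 1; residue 49247/304000.


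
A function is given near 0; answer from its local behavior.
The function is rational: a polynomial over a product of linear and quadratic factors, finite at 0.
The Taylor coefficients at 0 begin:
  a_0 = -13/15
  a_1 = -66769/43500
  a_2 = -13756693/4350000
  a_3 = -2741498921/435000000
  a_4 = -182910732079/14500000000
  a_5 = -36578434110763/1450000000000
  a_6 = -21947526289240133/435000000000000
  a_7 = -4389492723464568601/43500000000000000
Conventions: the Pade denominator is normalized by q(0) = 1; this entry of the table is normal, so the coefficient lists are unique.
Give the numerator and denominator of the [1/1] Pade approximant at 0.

The Pade approximant has numerator coefficients [-13/15, 7281739/29044515]; denominator coefficients [1, -13756693/6676900].

Taylor coefficients needed (read off): a_0 = -13/15, a_1 = -66769/43500, a_2 = -13756693/4350000.
Write the denominator as Q(j) = 1 + q1*j. Requiring Q*f - P = O(j^3) with deg P <= 1 kills the coefficients of j^2..j^2 in Q*f:
  j^2: a_2 + q1*a_1 = 0, i.e. -13756693/4350000 + (-66769/43500)*q1 = 0.
Solving this linear system: q1 = -13756693/6676900.
The numerator is Q*f truncated at degree 1: P0 = a_0 = -13/15; P1 = a_1 + q1*a_0 = 7281739/29044515.


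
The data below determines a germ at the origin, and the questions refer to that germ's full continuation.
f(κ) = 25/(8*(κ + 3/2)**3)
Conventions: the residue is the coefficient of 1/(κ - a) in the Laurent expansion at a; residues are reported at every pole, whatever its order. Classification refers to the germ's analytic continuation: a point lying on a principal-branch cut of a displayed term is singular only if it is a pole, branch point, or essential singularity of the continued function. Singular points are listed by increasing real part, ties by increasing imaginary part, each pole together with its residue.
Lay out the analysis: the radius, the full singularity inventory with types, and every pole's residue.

Radius of convergence at 0: 3/2.
At -3/2: a pole of order 3; residue 0.

Denominator factor (κ + 3/2)^3: pole of order 3 at -3/2, modulus 3/2.
The radius of convergence is the smallest modulus among the singular points: 3/2.
At the order-3 pole -3/2 set g(κ) = (κ - (-3/2))^3*f(κ) = 25/8.
Order-3 pole: residue = g''(a)/2; g''(-3/2) = 0, so the residue is 0.


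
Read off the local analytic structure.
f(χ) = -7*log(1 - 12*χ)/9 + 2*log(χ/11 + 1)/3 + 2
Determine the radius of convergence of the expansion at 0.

Branch term (-7/9)*log(1 - χ/(1/12)): its argument vanishes at χ = 1/12, a logarithmic branch point, modulus 1/12.
Branch term (2/3)*log(1 - χ/(-11)): its argument vanishes at χ = -11, a logarithmic branch point, modulus 11.
The radius of convergence is the smallest modulus among the singular points: 1/12.

The radius of convergence is 1/12.


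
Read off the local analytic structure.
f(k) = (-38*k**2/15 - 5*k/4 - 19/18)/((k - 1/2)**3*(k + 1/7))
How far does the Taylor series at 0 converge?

The radius of convergence is 1/7.

Denominator factor (k + 1/7): pole of order 1 at -1/7, modulus 1/7.
Denominator factor (k - 1/2)^3: pole of order 3 at 1/2, modulus 1/2.
The radius of convergence is the smallest modulus among the singular points: 1/7.


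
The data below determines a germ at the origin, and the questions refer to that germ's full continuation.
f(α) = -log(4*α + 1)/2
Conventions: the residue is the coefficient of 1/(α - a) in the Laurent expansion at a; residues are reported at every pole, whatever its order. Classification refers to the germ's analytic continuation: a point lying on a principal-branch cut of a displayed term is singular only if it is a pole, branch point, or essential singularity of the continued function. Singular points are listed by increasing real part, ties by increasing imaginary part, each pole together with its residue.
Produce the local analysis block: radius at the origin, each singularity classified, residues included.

Branch term (-1/2)*log(1 - α/(-1/4)): its argument vanishes at α = -1/4, a logarithmic branch point, modulus 1/4.
The radius of convergence is the smallest modulus among the singular points: 1/4.

Radius of convergence at 0: 1/4.
At -1/4: a logarithmic branch point.


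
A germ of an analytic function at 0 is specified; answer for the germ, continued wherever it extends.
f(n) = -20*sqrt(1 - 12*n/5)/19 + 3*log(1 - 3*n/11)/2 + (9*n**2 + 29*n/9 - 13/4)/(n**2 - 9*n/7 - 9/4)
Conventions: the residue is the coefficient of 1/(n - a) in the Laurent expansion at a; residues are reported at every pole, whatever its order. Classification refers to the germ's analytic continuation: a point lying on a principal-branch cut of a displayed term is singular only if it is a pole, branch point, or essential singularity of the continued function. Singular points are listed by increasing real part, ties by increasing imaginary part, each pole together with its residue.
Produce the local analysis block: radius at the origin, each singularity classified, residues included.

Radius of convergence at 0: 5/12.
At 9/14 - (3/14)*sqrt(58): a pole of order 1; residue 466/63 - (433/406)*sqrt(58).
At 5/12: an algebraic (square-root) branch point.
At 9/14 + (3/14)*sqrt(58): a pole of order 1; residue 466/63 + (433/406)*sqrt(58).
At 11/3: a logarithmic branch point.


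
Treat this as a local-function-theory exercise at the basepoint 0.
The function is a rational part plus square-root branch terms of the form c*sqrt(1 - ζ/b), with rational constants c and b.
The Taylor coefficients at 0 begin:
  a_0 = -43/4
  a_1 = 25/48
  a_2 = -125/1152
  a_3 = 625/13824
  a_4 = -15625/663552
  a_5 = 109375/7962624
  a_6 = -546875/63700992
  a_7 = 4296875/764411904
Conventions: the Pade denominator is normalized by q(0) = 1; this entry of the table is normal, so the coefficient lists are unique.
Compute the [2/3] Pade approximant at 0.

Taylor coefficients needed (read off): a_0 = -43/4, a_1 = 25/48, a_2 = -125/1152, a_3 = 625/13824, a_4 = -15625/663552, a_5 = 109375/7962624.
Write the denominator as Q(ζ) = 1 + q1*ζ + q2*ζ^2 + q3*ζ^3. Requiring Q*f - P = O(ζ^6) with deg P <= 2 kills the coefficients of ζ^3..ζ^5 in Q*f:
  ζ^3: a_3 + q1*a_2 + q2*a_1 + q3*a_0 = 0, i.e. 625/13824 + (-125/1152)*q1 + (25/48)*q2 + (-43/4)*q3 = 0.
  ζ^4: a_4 + q1*a_3 + q2*a_2 + q3*a_1 = 0, i.e. -15625/663552 + (625/13824)*q1 + (-125/1152)*q2 + (25/48)*q3 = 0.
  ζ^5: a_5 + q1*a_4 + q2*a_3 + q3*a_2 = 0, i.e. 109375/7962624 + (-15625/663552)*q1 + (625/13824)*q2 + (-125/1152)*q3 = 0.
Solving this linear system: q1 = 85/92, q2 = 275/1472, q3 = 625/158976.
The numerator is Q*f truncated at degree 2: P0 = a_0 = -43/4; P1 = a_1 + q1*a_0 = -5195/552; P2 = a_2 + q1*a_1 + q2*a_0 = -86675/52992.

The Pade approximant has numerator coefficients [-43/4, -5195/552, -86675/52992]; denominator coefficients [1, 85/92, 275/1472, 625/158976].


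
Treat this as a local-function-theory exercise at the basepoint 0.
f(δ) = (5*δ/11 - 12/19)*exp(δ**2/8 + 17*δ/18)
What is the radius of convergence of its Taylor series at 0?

The radius of convergence is infinite.

The factor exp(δ**2/8 + 17*δ/18) is entire and contributes no finite singular point.
The polynomial part has no poles.
No finite singular points: the Taylor series at 0 converges everywhere.


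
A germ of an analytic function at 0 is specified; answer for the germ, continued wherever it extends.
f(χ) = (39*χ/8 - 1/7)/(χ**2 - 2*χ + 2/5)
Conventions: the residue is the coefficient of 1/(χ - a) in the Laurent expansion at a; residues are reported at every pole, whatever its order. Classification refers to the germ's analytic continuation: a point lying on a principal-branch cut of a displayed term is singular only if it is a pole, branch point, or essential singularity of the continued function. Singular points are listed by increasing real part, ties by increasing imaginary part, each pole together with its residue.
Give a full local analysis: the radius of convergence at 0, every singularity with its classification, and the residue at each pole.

Denominator factor (χ**2 - 2*χ + 2/5): discriminant 12/5, real irrational roots 1 + (1/5)*sqrt(15) and 1 - (1/5)*sqrt(15); poles of order 1, moduli 1 + (1/5)*sqrt(15) and 1 - (1/5)*sqrt(15).
The radius of convergence is the smallest modulus among the singular points: 1 - (1/5)*sqrt(15).
The factor χ**2 - 2*χ + 2/5 splits as (χ - a)(χ - a') with a = 1 - (1/5)*sqrt(15), a' = 1 + (1/5)*sqrt(15). At the order-1 pole a set g(χ) = (χ - a)*f(χ) = [39*χ/8 - 1/7] / (χ - a').
Simple pole: residue = g(a) at a = 1 - (1/5)*sqrt(15), which is 39/16 - (265/336)*sqrt(15).
The factor χ**2 - 2*χ + 2/5 splits as (χ - a)(χ - a') with a = 1 + (1/5)*sqrt(15), a' = 1 - (1/5)*sqrt(15). At the order-1 pole a set g(χ) = (χ - a)*f(χ) = [39*χ/8 - 1/7] / (χ - a').
Simple pole: residue = g(a) at a = 1 + (1/5)*sqrt(15), which is 39/16 + (265/336)*sqrt(15).
List the singular points by increasing real part (a conjugate pair: the negative imaginary part first).

Radius of convergence at 0: 1 - (1/5)*sqrt(15).
At 1 - (1/5)*sqrt(15): a pole of order 1; residue 39/16 - (265/336)*sqrt(15).
At 1 + (1/5)*sqrt(15): a pole of order 1; residue 39/16 + (265/336)*sqrt(15).


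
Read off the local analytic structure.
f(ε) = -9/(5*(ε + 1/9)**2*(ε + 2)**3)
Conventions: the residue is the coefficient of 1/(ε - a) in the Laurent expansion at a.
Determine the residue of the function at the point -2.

The residue is -177147/417605.

At the order-3 pole -2 set g(ε) = (ε - (-2))^3*f(ε) = -9/(5*(ε + 1/9)**2).
Order-3 pole: residue = g''(a)/2; g''(-2) = -354294/417605, so the residue is -177147/417605.


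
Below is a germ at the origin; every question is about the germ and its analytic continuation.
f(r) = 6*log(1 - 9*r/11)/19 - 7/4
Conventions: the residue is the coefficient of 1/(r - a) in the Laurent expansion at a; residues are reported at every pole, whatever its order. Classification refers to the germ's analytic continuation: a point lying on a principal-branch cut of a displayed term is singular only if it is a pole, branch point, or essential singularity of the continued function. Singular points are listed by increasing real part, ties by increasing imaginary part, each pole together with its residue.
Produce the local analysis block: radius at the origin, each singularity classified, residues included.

Radius of convergence at 0: 11/9.
At 11/9: a logarithmic branch point.

Branch term (6/19)*log(1 - r/(11/9)): its argument vanishes at r = 11/9, a logarithmic branch point, modulus 11/9.
The radius of convergence is the smallest modulus among the singular points: 11/9.


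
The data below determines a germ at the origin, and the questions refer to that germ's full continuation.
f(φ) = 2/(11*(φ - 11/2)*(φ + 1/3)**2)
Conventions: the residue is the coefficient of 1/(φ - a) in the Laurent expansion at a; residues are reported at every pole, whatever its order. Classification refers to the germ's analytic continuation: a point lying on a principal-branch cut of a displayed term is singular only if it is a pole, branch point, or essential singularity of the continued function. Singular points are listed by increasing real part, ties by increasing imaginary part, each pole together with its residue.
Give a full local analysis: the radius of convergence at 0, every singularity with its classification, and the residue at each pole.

Denominator factor (φ + 1/3)^2: pole of order 2 at -1/3, modulus 1/3.
Denominator factor (φ - 11/2): pole of order 1 at 11/2, modulus 11/2.
The radius of convergence is the smallest modulus among the singular points: 1/3.
At the order-2 pole -1/3 set g(φ) = (φ - (-1/3))^2*f(φ) = 2/(11*(φ - 11/2)).
Order-2 pole: residue = g'(a); g'(-1/3) = -72/13475, so the residue is -72/13475.
At the order-1 pole 11/2 set g(φ) = (φ - (11/2))*f(φ) = 2/(11*(φ + 1/3)**2).
Simple pole: residue = g(a) at a = 11/2, which is 72/13475.
List the singular points by increasing real part (a conjugate pair: the negative imaginary part first).

Radius of convergence at 0: 1/3.
At -1/3: a pole of order 2; residue -72/13475.
At 11/2: a pole of order 1; residue 72/13475.


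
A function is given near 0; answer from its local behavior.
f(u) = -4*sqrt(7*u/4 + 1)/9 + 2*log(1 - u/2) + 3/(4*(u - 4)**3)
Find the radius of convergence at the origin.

Denominator factor (u - 4)^3: pole of order 3 at 4, modulus 4.
Branch term (-4/9)*sqrt(1 - u/(-4/7)): its argument vanishes at u = -4/7, a square-root branch point, modulus 4/7.
Branch term (2)*log(1 - u/(2)): its argument vanishes at u = 2, a logarithmic branch point, modulus 2.
The radius of convergence is the smallest modulus among the singular points: 4/7.

The radius of convergence is 4/7.


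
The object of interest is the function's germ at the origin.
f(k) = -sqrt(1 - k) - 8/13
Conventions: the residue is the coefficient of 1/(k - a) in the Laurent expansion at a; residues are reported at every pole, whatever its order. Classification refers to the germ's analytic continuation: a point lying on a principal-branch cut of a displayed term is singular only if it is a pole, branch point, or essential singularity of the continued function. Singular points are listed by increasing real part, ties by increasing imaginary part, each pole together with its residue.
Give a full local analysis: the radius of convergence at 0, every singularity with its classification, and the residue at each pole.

Branch term (-1)*sqrt(1 - k/(1)): its argument vanishes at k = 1, a square-root branch point, modulus 1.
The radius of convergence is the smallest modulus among the singular points: 1.

Radius of convergence at 0: 1.
At 1: an algebraic (square-root) branch point.


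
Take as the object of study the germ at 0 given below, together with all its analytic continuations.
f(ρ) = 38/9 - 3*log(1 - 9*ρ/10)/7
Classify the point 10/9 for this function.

The term (-3/7)*log(1 - ρ/(10/9)) has argument 1 - 10/9/(10/9) = 0 at 10/9: a logarithmic (infinitely-sheeted) branch point; the remaining terms are analytic or single-valued there.

The point is a logarithmic branch point.


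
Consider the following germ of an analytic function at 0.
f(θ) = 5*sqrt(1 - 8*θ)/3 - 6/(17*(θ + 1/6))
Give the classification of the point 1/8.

The term (5/3)*sqrt(1 - θ/(1/8)) has argument 1 - 1/8/(1/8) = 0 at 1/8: a square-root (algebraic, two-sheeted) branch point; the remaining terms are analytic or single-valued there.

The point is an algebraic (square-root) branch point.


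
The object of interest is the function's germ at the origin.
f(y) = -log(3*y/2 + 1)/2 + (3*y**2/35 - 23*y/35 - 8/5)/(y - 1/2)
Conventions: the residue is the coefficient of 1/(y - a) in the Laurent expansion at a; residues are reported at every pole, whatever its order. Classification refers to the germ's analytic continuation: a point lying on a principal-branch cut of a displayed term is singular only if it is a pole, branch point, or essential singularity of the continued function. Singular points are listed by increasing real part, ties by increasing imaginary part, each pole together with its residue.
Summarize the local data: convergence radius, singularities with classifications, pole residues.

Denominator factor (y - 1/2): pole of order 1 at 1/2, modulus 1/2.
Branch term (-1/2)*log(1 - y/(-2/3)): its argument vanishes at y = -2/3, a logarithmic branch point, modulus 2/3.
The radius of convergence is the smallest modulus among the singular points: 1/2.
The branch term is analytic at 1/2 and contributes nothing to the residue; only the rational part matters.
At the order-1 pole 1/2 set g(y) = (y - (1/2))*(rational part) = 3*y**2/35 - 23*y/35 - 8/5.
Simple pole: residue = g(a) at a = 1/2, which is -267/140.
List the singular points by increasing real part (a conjugate pair: the negative imaginary part first).

Radius of convergence at 0: 1/2.
At -2/3: a logarithmic branch point.
At 1/2: a pole of order 1; residue -267/140.


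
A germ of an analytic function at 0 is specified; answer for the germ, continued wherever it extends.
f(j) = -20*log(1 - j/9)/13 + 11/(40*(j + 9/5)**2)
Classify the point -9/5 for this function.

The point is a pole of order 2.

The denominator factor j + 9/5 vanishes at -9/5 and appears to the power 2; the numerator there equals 11/40, nonzero, and no other factor vanishes.
The branch terms are analytic at this point.
Hence a pole whose order is the multiplicity, 2.


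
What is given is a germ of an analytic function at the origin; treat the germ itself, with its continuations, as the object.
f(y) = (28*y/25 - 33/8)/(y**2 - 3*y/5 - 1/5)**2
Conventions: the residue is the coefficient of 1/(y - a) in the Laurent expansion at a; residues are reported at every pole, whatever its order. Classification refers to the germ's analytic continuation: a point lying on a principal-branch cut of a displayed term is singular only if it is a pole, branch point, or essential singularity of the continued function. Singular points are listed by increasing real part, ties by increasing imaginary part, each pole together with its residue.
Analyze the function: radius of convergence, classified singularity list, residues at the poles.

Radius of convergence at 0: -3/10 + (1/10)*sqrt(29).
At 3/10 - (1/10)*sqrt(29): a pole of order 2; residue -(3789/3364)*sqrt(29).
At 3/10 + (1/10)*sqrt(29): a pole of order 2; residue (3789/3364)*sqrt(29).

Denominator factor (y**2 - 3*y/5 - 1/5)^2: discriminant 29/25, real irrational roots 3/10 + (1/10)*sqrt(29) and 3/10 - (1/10)*sqrt(29); poles of order 2, moduli 3/10 + (1/10)*sqrt(29) and -3/10 + (1/10)*sqrt(29).
The radius of convergence is the smallest modulus among the singular points: -3/10 + (1/10)*sqrt(29).
The factor y**2 - 3*y/5 - 1/5 splits as (y - a)(y - a') with a = 3/10 - (1/10)*sqrt(29), a' = 3/10 + (1/10)*sqrt(29). At the order-2 pole a set g(y) = (y - a)^2*f(y) = [28*y/25 - 33/8] / (y - a')^2.
Order-2 pole: residue = g'(a); g'(3/10 - (1/10)*sqrt(29)) = -(3789/3364)*sqrt(29), so the residue is -(3789/3364)*sqrt(29).
The factor y**2 - 3*y/5 - 1/5 splits as (y - a)(y - a') with a = 3/10 + (1/10)*sqrt(29), a' = 3/10 - (1/10)*sqrt(29). At the order-2 pole a set g(y) = (y - a)^2*f(y) = [28*y/25 - 33/8] / (y - a')^2.
Order-2 pole: residue = g'(a); g'(3/10 + (1/10)*sqrt(29)) = (3789/3364)*sqrt(29), so the residue is (3789/3364)*sqrt(29).
List the singular points by increasing real part (a conjugate pair: the negative imaginary part first).


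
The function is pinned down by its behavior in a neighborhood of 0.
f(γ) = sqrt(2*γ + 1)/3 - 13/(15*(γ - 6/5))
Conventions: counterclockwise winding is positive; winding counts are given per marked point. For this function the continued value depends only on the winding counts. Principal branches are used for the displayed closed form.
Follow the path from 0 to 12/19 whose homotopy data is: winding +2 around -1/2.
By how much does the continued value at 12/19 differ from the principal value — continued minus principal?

The rational part is single-valued and drops out of the difference; each branch term changes only by its own monodromy.
(1/3)*sqrt(1 - γ/(-1/2)): winding +2 is even, the square root returns to the same sheet, contribution 0.
Summing the contributions at γ = 12/19 gives 0.

Continued minus principal equals 0.
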